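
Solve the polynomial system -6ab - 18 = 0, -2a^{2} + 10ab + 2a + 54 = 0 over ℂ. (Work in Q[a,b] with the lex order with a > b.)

Compute a lex Gröbner basis by Buchberger's algorithm.
f_1 = -6ab - 18, LT = ab.
f_2 = -2a^{2} + 10ab + 2a + 54, LT = a^{2}.

S(f_1,f_2): lcm = a^{2}b. S = 5ab^{2} + ab + 3a + 27b.
  leading term ab^{2}: subtract (-\tfrac{5}{6}b)·f_1 from 5ab^{2} + ab + 3a + 27b → ab + 3a + 12b
  leading term ab: subtract (-\tfrac{1}{6})·f_1 from ab + 3a + 12b → 3a + 12b - 3
  leading term a: no divisor's leading term divides it; move 3a to the remainder.
  leading term b: no divisor's leading term divides it; move 12b to the remainder.
  leading term 1: no divisor's leading term divides it; move -3 to the remainder.
  remainder 3a + 12b - 3 ≠ 0; add h_3 = 3a + 12b - 3 to the basis.

S(f_1,h_3): lcm = ab. S = -4b^{2} + b + 3.
  leading term b^{2}: no divisor's leading term divides it; move -4b^{2} to the remainder.
  leading term b: no divisor's leading term divides it; move b to the remainder.
  leading term 1: no divisor's leading term divides it; move 3 to the remainder.
  remainder -4b^{2} + b + 3 ≠ 0; add h_4 = -4b^{2} + b + 3 to the basis.

The other S-polynomials (S(f_2,h_3), S(f_1,h_4), S(f_2,h_4), S(h_3,h_4)) all reduce to 0 modulo the current basis, so we have a Gröbner basis.
Inter-reduce: drop elements whose leading term is divisible by another's, tail-reduce, and make monic.
Reduced Gröbner basis: {a + 4b - 1, b^{2} - \tfrac{1}{4}b - \tfrac{3}{4}}.

Elimination: the polynomial b^{2} - \tfrac{1}{4}b - \tfrac{3}{4} lies in the elimination ideal for b, so b ∈ {-3/4, 1}. For each such b, the remaining basis elements (now univariate) give the rest of the solution.
  b = -3/4: the earlier basis element becomes a - 4 = 0, giving a = 4 — point (4, -3/4).
  b = 1: the earlier basis element becomes a + 3 = 0, giving a = -3 — point (-3, 1).
This is the nonlinear analogue of row-reducing a linear system.

{(4, -3/4), (-3, 1)}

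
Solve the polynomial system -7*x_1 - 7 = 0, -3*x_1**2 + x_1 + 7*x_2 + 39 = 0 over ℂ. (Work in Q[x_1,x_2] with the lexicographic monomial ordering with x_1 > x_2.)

Compute a lex Gröbner basis by Buchberger's algorithm.
f_1 = -7*x_1 - 7, LT = x_1.
f_2 = -3*x_1**2 + x_1 + 7*x_2 + 39, LT = x_1**2.

S(f_1,f_2): lcm = x_1**2. S = 4/3*x_1 + 7/3*x_2 + 13.
  leading term x_1: subtract (-4/21)·f_1 from 4/3*x_1 + 7/3*x_2 + 13 → 7/3*x_2 + 35/3
  leading term x_2: no divisor's leading term divides it; move 7/3*x_2 to the remainder.
  leading term 1: no divisor's leading term divides it; move 35/3 to the remainder.
  remainder 7/3*x_2 + 35/3 ≠ 0; add h_3 = 7/3*x_2 + 35/3 to the basis.

S(f_1,h_3): leading monomials are coprime, so the S-polynomial reduces to 0 (Buchberger's first criterion).
S(f_2,h_3): leading monomials are coprime, so the S-polynomial reduces to 0 (Buchberger's first criterion).
Every S-polynomial of the final basis reduces to 0, so we have a Gröbner basis.
Inter-reduce: drop elements whose leading term is divisible by another's, tail-reduce, and make monic.
Reduced Gröbner basis: {x_1 + 1, x_2 + 5}.

A lex Gröbner basis eliminates variables successively. Here x_2 + 5 depends only on x_2, with roots {-5}; lifting each root through the earlier basis elements recovers the full solutions.
  x_2 = -5: the earlier basis element becomes x_1 + 1 = 0, giving x_1 = -1 — point (-1, -5).
Each listed point satisfies every original equation (direct substitution).

{(-1, -5)}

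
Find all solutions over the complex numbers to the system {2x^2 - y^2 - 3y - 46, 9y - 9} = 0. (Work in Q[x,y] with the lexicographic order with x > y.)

Compute a lex Gröbner basis by Buchberger's algorithm.
f_1 = 2x^2 - y^2 - 3y - 46, LT = x^2.
f_2 = 9y - 9, LT = y.

The S-polynomials (S(f_1,f_2)) all reduce to 0 modulo the current basis, so we have a Gröbner basis.
Inter-reduce: drop elements whose leading term is divisible by another's, tail-reduce, and make monic.
Reduced Gröbner basis: {x^2 - 25, y - 1}.

The lex basis is triangular: the last element involves only y. Solving y - 1 = 0 gives y ∈ {1}; substituting each value into the earlier elements determines the remaining variables.
  y = 1: the earlier basis element becomes x^2 - 25 = 0, giving x = -5, 5 — points (-5, 1), (5, 1).

{(-5, 1), (5, 1)}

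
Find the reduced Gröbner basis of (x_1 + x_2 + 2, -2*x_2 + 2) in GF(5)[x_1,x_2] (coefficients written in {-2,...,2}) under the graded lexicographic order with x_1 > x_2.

f_1 = x_1 + x_2 + 2, LT = x_1.
f_2 = -2*x_2 + 2, LT = x_2.

The S-polynomials (S(f_1,f_2)) all reduce to 0 modulo the current basis, so we have a Gröbner basis.

G = {x_1 - 2, x_2 - 1}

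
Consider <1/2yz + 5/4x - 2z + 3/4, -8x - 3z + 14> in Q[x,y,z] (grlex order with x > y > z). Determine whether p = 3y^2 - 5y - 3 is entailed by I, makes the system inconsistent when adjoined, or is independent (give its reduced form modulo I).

First compute the reduced Gröbner basis of I by Buchberger's algorithm.
f_1 = 1/2yz + 5/4x - 2z + 3/4, LT = yz.
f_2 = -8x - 3z + 14, LT = x.

S(f_1,f_2): leading monomials are coprime, so the S-polynomial reduces to 0 (Buchberger's first criterion).
Every S-polynomial of the final basis reduces to 0, so we have a Gröbner basis.
Inter-reduce: drop elements whose leading term is divisible by another's, tail-reduce, and make monic.
Reduced Gröbner basis: {yz - 79/16z + 47/8, x + 3/8z - 7/4}.
Label its elements g_1 = yz - 79/16z + 47/8, g_2 = x + 3/8z - 7/4.

Reduce p = 3y^2 - 5y - 3 modulo G:
  leading term y^2: no divisor's leading term divides it; move 3y^2 to the remainder.
  leading term y: no divisor's leading term divides it; move -5y to the remainder.
  leading term 1: no divisor's leading term divides it; move -3 to the remainder.
  normal form = 3y^2 - 5y - 3.
The normal form is nonzero, so p ∉ I. Since p minus its normal form lies in I, I + (p) = I + (r) where r = 3y^2 - 5y - 3; decide whether this ideal is the whole ring.
Run Buchberger on G together with r (pairs among the g_i already reduce to 0 since G is a Gröbner basis):
g_1 = yz - 79/16z + 47/8, LT = yz.
g_2 = x + 3/8z - 7/4, LT = x.
r = 3y^2 - 5y - 3, LT = y^2.

S(g_1,g_2): leading monomials are coprime, so the S-polynomial reduces to 0 (Buchberger's first criterion).
S(g_1,r): lcm = y^2z. S = -157/48yz + 47/8y + z.
  leading term yz: subtract (-157/48)·g_1 from -157/48yz + 47/8y + z → 47/8y - 11635/768z + 7379/384
  leading term y: no divisor's leading term divides it; move 47/8y to the remainder.
  leading term z: no divisor's leading term divides it; move -11635/768z to the remainder.
  leading term 1: no divisor's leading term divides it; move 7379/384 to the remainder.
  remainder 47/8y - 11635/768z + 7379/384 ≠ 0; add m_4 = 47/8y - 11635/768z + 7379/384 to the basis.

S(g_2,r): leading monomials are coprime, so the S-polynomial reduces to 0 (Buchberger's first criterion).
S(g_1,m_4): lcm = yz. S = 11635/4512z^2 - 197/24z + 47/8.
  leading term z^2: no divisor's leading term divides it; move 11635/4512z^2 to the remainder.
  leading term z: no divisor's leading term divides it; move -197/24z to the remainder.
  leading term 1: no divisor's leading term divides it; move 47/8 to the remainder.
  remainder 11635/4512z^2 - 197/24z + 47/8 ≠ 0; add m_5 = 11635/4512z^2 - 197/24z + 47/8 to the basis.

S(g_2,m_4): leading monomials are coprime, so the S-polynomial reduces to 0 (Buchberger's first criterion).
S(r,m_4): lcm = y^2. S = 11635/4512yz - 79/16y - 1.
  leading term yz: subtract (11635/4512)·g_1 from 11635/4512yz - 79/16y - 1 → -79/16y + 919165/72192z - 12403/768
  leading term y: subtract (-79/94)·m_4 from -79/16y + 919165/72192z - 12403/768 → 0
  remainder 0.

S(g_1,m_5): lcm = yz^2. S = 37036/11635yz - 79/16z^2 - 26508/11635y + 47/8z.
  leading term yz: subtract (37036/11635)·g_1 from 37036/11635yz - 79/16z^2 - 26508/11635y + 47/8z → -79/16z^2 - 26508/11635y + 2009767/93080z - 435173/23270
  leading term z^2: subtract (-22278/11635)·m_5 from -79/16z^2 - 26508/11635y + 2009767/93080z - 435173/23270 → -26508/11635y + 47/8z - 346813/46540
  leading term y: subtract (-4512/11635)·m_4 from -26508/11635y + 47/8z - 346813/46540 → 0
  remainder 0.

S(g_2,m_5): leading monomials are coprime, so the S-polynomial reduces to 0 (Buchberger's first criterion).
S(r,m_5): leading monomials are coprime, so the S-polynomial reduces to 0 (Buchberger's first criterion).
S(m_4,m_5): leading monomials are coprime, so the S-polynomial reduces to 0 (Buchberger's first criterion).
Every S-polynomial of the final basis reduces to 0, so we have a Gröbner basis.
Inter-reduce: drop elements whose leading term is divisible by another's, tail-reduce, and make monic.
Reduced Gröbner basis: {z^2 - 37036/11635z + 26508/11635, x + 3/8z - 7/4, y - 11635/4512z + 157/48}.
The reduced Gröbner basis of I + (p) is {z^2 - 37036/11635z + 26508/11635, x + 3/8z - 7/4, y - 11635/4512z + 157/48} ≠ {1}, a proper ideal, so the enlarged system stays consistent: p is independent of I, with normal form 3y^2 - 5y - 3.

The remainder on division by a Gröbner basis is unique — it is the normal form.

3y^2 - 5y - 3 is independent of I; its normal form modulo I is 3y^2 - 5y - 3.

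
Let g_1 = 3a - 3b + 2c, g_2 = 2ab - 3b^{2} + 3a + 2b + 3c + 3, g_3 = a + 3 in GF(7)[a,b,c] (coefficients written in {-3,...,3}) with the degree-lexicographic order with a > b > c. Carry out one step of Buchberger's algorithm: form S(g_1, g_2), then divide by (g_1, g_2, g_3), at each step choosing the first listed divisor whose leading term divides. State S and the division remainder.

lcm(LM(g_1), LM(g_2)) = ab.
S = (lcm/LT(g_1))·g_1 − (lcm/LT(g_2))·g_2 = -3b^{2} + 3bc + 2a - b + 2c + 2.
Reduce S modulo (g_1, g_2, g_3) in that order:
  leading term b^{2}: no divisor's leading term divides it; move -3b^{2} to the remainder.
  leading term bc: no divisor's leading term divides it; move 3bc to the remainder.
  leading term a: subtract (3)·g_1 from 2a - b + 2c + 2 → b + 3c + 2
  leading term b: no divisor's leading term divides it; move b to the remainder.
  leading term c: no divisor's leading term divides it; move 3c to the remainder.
  leading term 1: no divisor's leading term divides it; move 2 to the remainder.
The remainder -3b^{2} + 3bc + b + 3c + 2 is nonzero, so it would be added as the next basis element.

S(g_1, g_2) = -3b^{2} + 3bc + 2a - b + 2c + 2; remainder on division = -3b^{2} + 3bc + b + 3c + 2.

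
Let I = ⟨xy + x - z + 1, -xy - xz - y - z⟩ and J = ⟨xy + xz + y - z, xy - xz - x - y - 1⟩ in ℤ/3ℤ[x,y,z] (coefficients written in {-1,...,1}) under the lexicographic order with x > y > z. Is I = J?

No, the ideals differ.

For a fixed monomial order, each ideal has a unique reduced Gröbner basis; comparing bases decides equality.
Buchberger on the first generating set:
f_1 = xy + x - z + 1, LT = xy.
f_2 = -xy - xz - y - z, LT = xy.

S(f_1,f_2): lcm = xy. S = -xz + x - y + z + 1.
  leading term xz: no divisor's leading term divides it; move -xz to the remainder.
  leading term x: no divisor's leading term divides it; move x to the remainder.
  leading term y: no divisor's leading term divides it; move -y to the remainder.
  leading term z: no divisor's leading term divides it; move z to the remainder.
  leading term 1: no divisor's leading term divides it; move 1 to the remainder.
  remainder -xz + x - y + z + 1 ≠ 0; add g_3 = -xz + x - y + z + 1 to the basis.

S(f_1,g_3): lcm = xyz. S = xy + xz - y² + yz + y - z² + z.
  leading term xy: subtract (1)·f_1 from xy + xz - y² + yz + y - z² + z → xz - x - y² + yz + y - z² - z - 1
  leading term xz: subtract (-1)·g_3 from xz - x - y² + yz + y - z² - z - 1 → -y² + yz - z²
  leading term y²: no divisor's leading term divides it; move -y² to the remainder.
  leading term yz: no divisor's leading term divides it; move yz to the remainder.
  leading term z²: no divisor's leading term divides it; move -z² to the remainder.
  remainder -y² + yz - z² ≠ 0; add g_4 = -y² + yz - z² to the basis.

The other S-polynomials (S(f_2,g_3), S(f_1,g_4), S(f_2,g_4), S(g_3,g_4)) all reduce to 0 modulo the current basis, so we have a Gröbner basis.
Inter-reduce: drop elements whose leading term is divisible by another's, tail-reduce, and make monic.
Reduced Gröbner basis: {xy + x - z + 1, xz - x + y - z - 1, y² - yz + z²}.

Buchberger on the second generating set:
h_1 = xy + xz + y - z, LT = xy.
h_2 = xy - xz - x - y - 1, LT = xy.

S(h_1,h_2): lcm = xy. S = -xz + x - y - z + 1.
  leading term xz: no divisor's leading term divides it; move -xz to the remainder.
  leading term x: no divisor's leading term divides it; move x to the remainder.
  leading term y: no divisor's leading term divides it; move -y to the remainder.
  leading term z: no divisor's leading term divides it; move -z to the remainder.
  leading term 1: no divisor's leading term divides it; move 1 to the remainder.
  remainder -xz + x - y - z + 1 ≠ 0; add k_3 = -xz + x - y - z + 1 to the basis.

S(h_1,k_3): lcm = xyz. S = xy + xz² - y² + y - z².
  leading term xy: subtract (1)·h_1 from xy + xz² - y² + y - z² → xz² - xz - y² - z² + z
  leading term xz²: subtract (-z)·k_3 from xz² - xz - y² - z² + z → -y² - yz + z² - z
  leading term y²: no divisor's leading term divides it; move -y² to the remainder.
  leading term yz: no divisor's leading term divides it; move -yz to the remainder.
  leading term z²: no divisor's leading term divides it; move z² to the remainder.
  leading term z: no divisor's leading term divides it; move -z to the remainder.
  remainder -y² - yz + z² - z ≠ 0; add k_4 = -y² - yz + z² - z to the basis.

The other S-polynomials (S(h_2,k_3), S(h_1,k_4), S(h_2,k_4), S(k_3,k_4)) all reduce to 0 modulo the current basis, so we have a Gröbner basis.
Inter-reduce: drop elements whose leading term is divisible by another's, tail-reduce, and make monic.
Reduced Gröbner basis: {xy + x + z + 1, xz - x + y + z - 1, y² + yz - z² + z}.

These differ, so the ideals are not equal.
The choice of monomial ordering does not affect the verdict — as long as both bases are computed under the same ordering, their equality decides ideal equality.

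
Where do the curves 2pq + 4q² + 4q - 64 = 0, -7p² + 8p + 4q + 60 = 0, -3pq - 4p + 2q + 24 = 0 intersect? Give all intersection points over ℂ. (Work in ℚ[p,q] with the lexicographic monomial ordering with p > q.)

{(-2, -4)}

Compute a lex Gröbner basis by Buchberger's algorithm.
f_1 = 2pq + 4q² + 4q - 64, LT = pq.
f_2 = -7p² + 8p + 4q + 60, LT = p².
f_3 = -3pq - 4p + 2q + 24, LT = pq.

S(f_1,f_2): lcm = p²q. S = 2pq² + 22/7pq - 32p + 4/7q² + 60/7q.
  reduce S modulo (f_1, f_2, f_3):
  remainder -32p - 4q³ - 68/7q² + 464/7q + 704/7 ≠ 0; add h_4 = -32p - 4q³ - 68/7q² + 464/7q + 704/7 to the basis.

S(f_1,f_3): lcm = pq. S = -4/3p + 2q² + 8/3q - 24.
  reduce S modulo (f_1, f_2, f_3, h_4):
  remainder ⅙q³ + 101/42q² - 2/21q - 592/21 ≠ 0; add h_5 = ⅙q³ + 101/42q² - 2/21q - 592/21 to the basis.

S(f_2,f_3): lcm = p²q. S = -4/3p² - 10/21pq + 8p - 4/7q² - 60/7q.
  reduce S modulo (f_1, f_2, f_3, h_4, h_5):
  remainder 212/21q² + 32/7q - 3008/21 ≠ 0; add h_6 = 212/21q² + 32/7q - 3008/21 to the basis.

S(f_1,h_4): lcm = pq. S = -⅛q⁴ - 17/56q³ + 57/14q² + 36/7q - 32.
  reduce S modulo (f_1, f_2, f_3, h_4, h_5, h_6):
  remainder -2654/371q - 10616/371 ≠ 0; add h_7 = -2654/371q - 10616/371 to the basis.

The other S-polynomials (S(f_2,h_4), S(f_3,h_4), S(f_1,h_5), S(f_2,h_5), S(f_3,h_5), S(h_4,h_5), S(f_1,h_6), S(f_2,h_6), S(f_3,h_6), S(h_4,h_6), S(h_5,h_6), S(f_1,h_7), S(f_2,h_7), S(f_3,h_7), S(h_4,h_7), S(h_5,h_7), S(h_6,h_7)) all reduce to 0 modulo the current basis, so we have a Gröbner basis.
Inter-reduce: drop elements whose leading term is divisible by another's, tail-reduce, and make monic.
Reduced Gröbner basis: {p + 2, q + 4}.

From the last basis element, q + 4 = 0, so q takes values in {-4}. Each choice, substituted upward through the basis, yields the corresponding point(s) of the solution set.
  q = -4: the earlier basis element becomes p + 2 = 0, giving p = -2 — point (-2, -4).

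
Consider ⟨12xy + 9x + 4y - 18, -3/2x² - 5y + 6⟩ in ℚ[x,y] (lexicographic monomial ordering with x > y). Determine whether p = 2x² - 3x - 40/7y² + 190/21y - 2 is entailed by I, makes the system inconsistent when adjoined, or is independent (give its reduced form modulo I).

2x² - 3x - 40/7y² + 190/21y - 2 lies in I (it reduces to 0).

First compute the reduced Gröbner basis of I by Buchberger's algorithm.
f_1 = 12xy + 9x + 4y - 18, LT = xy.
f_2 = -3/2x² - 5y + 6, LT = x².

S(f_1,f_2): lcm = x²y. S = ¾x² + ⅓xy - 3/2x - 10/3y² + 4y.
  leading term x²: subtract (-½)·f_2 from ¾x² + ⅓xy - 3/2x - 10/3y² + 4y → ⅓xy - 3/2x - 10/3y² + 3/2y + 3
  leading term xy: subtract (1/36)·f_1 from ⅓xy - 3/2x - 10/3y² + 3/2y + 3 → -7/4x - 10/3y² + 25/18y + 7/2
  leading term x: no divisor's leading term divides it; move -7/4x to the remainder.
  leading term y²: no divisor's leading term divides it; move -10/3y² to the remainder.
  leading term y: no divisor's leading term divides it; move 25/18y to the remainder.
  leading term 1: no divisor's leading term divides it; move 7/2 to the remainder.
  remainder -7/4x - 10/3y² + 25/18y + 7/2 ≠ 0; add h_3 = -7/4x - 10/3y² + 25/18y + 7/2 to the basis.

S(f_1,h_3): lcm = xy. S = ¾x - 40/21y³ + 50/63y² + 7/3y - 3/2.
  leading term x: subtract (-3/7)·h_3 from ¾x - 40/21y³ + 50/63y² + 7/3y - 3/2 → -40/21y³ - 40/63y² + 41/14y
  leading term y³: no divisor's leading term divides it; move -40/21y³ to the remainder.
  leading term y²: no divisor's leading term divides it; move -40/63y² to the remainder.
  leading term y: no divisor's leading term divides it; move 41/14y to the remainder.
  remainder -40/21y³ - 40/63y² + 41/14y ≠ 0; add h_4 = -40/21y³ - 40/63y² + 41/14y to the basis.

The other S-polynomials (S(f_2,h_3), S(f_1,h_4), S(f_2,h_4), S(h_3,h_4)) all reduce to 0 modulo the current basis, so we have a Gröbner basis.
Inter-reduce: drop elements whose leading term is divisible by another's, tail-reduce, and make monic.
Reduced Gröbner basis: {x + 40/21y² - 50/63y - 2, y³ + ⅓y² - 123/80y}.
Label its elements g_1 = x + 40/21y² - 50/63y - 2, g_2 = y³ + ⅓y² - 123/80y.

Reduce p = 2x² - 3x - 40/7y² + 190/21y - 2 modulo G:
  leading term x²: subtract (2x)·g_1 from 2x² - 3x - 40/7y² + 190/21y - 2 → -80/21xy² + 100/63xy + x - 40/7y² + 190/21y - 2
  leading term xy²: subtract (-80/21y²)·g_1 from -80/21xy² + 100/63xy + x - 40/7y² + 190/21y - 2 → 100/63xy + x + 3200/441y⁴ - 4000/1323y³ - 40/3y² + 190/21y - 2
  leading term xy: subtract (100/63y)·g_1 from 100/63xy + x + 3200/441y⁴ - 4000/1323y³ - 40/3y² + 190/21y - 2 → x + 3200/441y⁴ - 8000/1323y³ - 47920/3969y² + 110/9y - 2
  leading term x: subtract (1)·g_1 from x + 3200/441y⁴ - 8000/1323y³ - 47920/3969y² + 110/9y - 2 → 3200/441y⁴ - 8000/1323y³ - 55480/3969y² + 820/63y
  leading term y⁴: subtract (3200/441y)·g_2 from 3200/441y⁴ - 8000/1323y³ - 55480/3969y² + 820/63y → -1600/189y³ - 1600/567y² + 820/63y
  leading term y³: subtract (-1600/189)·g_2 from -1600/189y³ - 1600/567y² + 820/63y → 0
  normal form = 0.
Since the normal form is 0, p ∈ I.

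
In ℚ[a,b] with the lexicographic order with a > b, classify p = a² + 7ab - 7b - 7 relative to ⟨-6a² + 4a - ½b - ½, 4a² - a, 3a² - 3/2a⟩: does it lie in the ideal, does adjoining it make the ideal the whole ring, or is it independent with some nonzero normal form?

a² + 7ab - 7b - 7 lies in I (it reduces to 0).

First compute the reduced Gröbner basis of I by Buchberger's algorithm.
f_1 = -6a² + 4a - ½b - ½, LT = a².
f_2 = 4a² - a, LT = a².
f_3 = 3a² - 3/2a, LT = a².

S(f_1,f_2): lcm = a². S = -5/12a + 1/12b + 1/12.
  leading term a: no divisor's leading term divides it; move -5/12a to the remainder.
  leading term b: no divisor's leading term divides it; move 1/12b to the remainder.
  leading term 1: no divisor's leading term divides it; move 1/12 to the remainder.
  remainder -5/12a + 1/12b + 1/12 ≠ 0; add h_4 = -5/12a + 1/12b + 1/12 to the basis.

S(f_1,f_3): lcm = a². S = -⅙a + 1/12b + 1/12.
  leading term a: subtract (⅖)·h_4 from -⅙a + 1/12b + 1/12 → 1/20b + 1/20
  leading term b: no divisor's leading term divides it; move 1/20b to the remainder.
  leading term 1: no divisor's leading term divides it; move 1/20 to the remainder.
  remainder 1/20b + 1/20 ≠ 0; add h_5 = 1/20b + 1/20 to the basis.

The other S-polynomials (S(f_2,f_3), S(f_1,h_4), S(f_2,h_4), S(f_3,h_4), S(f_1,h_5), S(f_2,h_5), S(f_3,h_5), S(h_4,h_5)) all reduce to 0 modulo the current basis, so we have a Gröbner basis.
Inter-reduce: drop elements whose leading term is divisible by another's, tail-reduce, and make monic.
Reduced Gröbner basis: {a, b + 1}.
Label its elements g_1 = a, g_2 = b + 1.

Reduce p = a² + 7ab - 7b - 7 modulo G:
  leading term a²: subtract (a)·g_1 from a² + 7ab - 7b - 7 → 7ab - 7b - 7
  leading term ab: subtract (7b)·g_1 from 7ab - 7b - 7 → -7b - 7
  leading term b: subtract (-7)·g_2 from -7b - 7 → 0
  normal form = 0.
Since the normal form is 0, p ∈ I.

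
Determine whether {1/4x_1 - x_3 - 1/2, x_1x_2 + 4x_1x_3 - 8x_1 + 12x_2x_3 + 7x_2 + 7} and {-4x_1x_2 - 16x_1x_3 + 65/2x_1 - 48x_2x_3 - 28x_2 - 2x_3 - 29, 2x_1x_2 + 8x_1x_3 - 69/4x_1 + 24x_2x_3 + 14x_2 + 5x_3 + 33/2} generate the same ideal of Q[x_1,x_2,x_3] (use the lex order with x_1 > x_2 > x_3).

Yes, the ideals are equal.

For a fixed monomial order, each ideal has a unique reduced Gröbner basis; comparing bases decides equality.
Buchberger on the first generating set:
f_1 = 1/4x_1 - x_3 - 1/2, LT = x_1.
f_2 = x_1x_2 + 4x_1x_3 - 8x_1 + 12x_2x_3 + 7x_2 + 7, LT = x_1x_2.

S(f_1,f_2): lcm = x_1x_2. S = -4x_1x_3 + 8x_1 - 16x_2x_3 - 9x_2 - 7.
  leading term x_1x_3: subtract (-16x_3)·f_1 from -4x_1x_3 + 8x_1 - 16x_2x_3 - 9x_2 - 7 → 8x_1 - 16x_2x_3 - 9x_2 - 16x_3^2 - 8x_3 - 7
  leading term x_1: subtract (32)·f_1 from 8x_1 - 16x_2x_3 - 9x_2 - 16x_3^2 - 8x_3 - 7 → -16x_2x_3 - 9x_2 - 16x_3^2 + 24x_3 + 9
  leading term x_2x_3: no divisor's leading term divides it; move -16x_2x_3 to the remainder.
  leading term x_2: no divisor's leading term divides it; move -9x_2 to the remainder.
  leading term x_3^2: no divisor's leading term divides it; move -16x_3^2 to the remainder.
  leading term x_3: no divisor's leading term divides it; move 24x_3 to the remainder.
  leading term 1: no divisor's leading term divides it; move 9 to the remainder.
  remainder -16x_2x_3 - 9x_2 - 16x_3^2 + 24x_3 + 9 ≠ 0; add g_3 = -16x_2x_3 - 9x_2 - 16x_3^2 + 24x_3 + 9 to the basis.

The other S-polynomials (S(f_1,g_3), S(f_2,g_3)) all reduce to 0 modulo the current basis, so we have a Gröbner basis.
Inter-reduce: drop elements whose leading term is divisible by another's, tail-reduce, and make monic.
Reduced Gröbner basis: {x_1 - 4x_3 - 2, x_2x_3 + 9/16x_2 + x_3^2 - 3/2x_3 - 9/16}.

Buchberger on the second generating set:
h_1 = -4x_1x_2 - 16x_1x_3 + 65/2x_1 - 48x_2x_3 - 28x_2 - 2x_3 - 29, LT = x_1x_2.
h_2 = 2x_1x_2 + 8x_1x_3 - 69/4x_1 + 24x_2x_3 + 14x_2 + 5x_3 + 33/2, LT = x_1x_2.

S(h_1,h_2): lcm = x_1x_2. S = 1/2x_1 - 2x_3 - 1.
  leading term x_1: no divisor's leading term divides it; move 1/2x_1 to the remainder.
  leading term x_3: no divisor's leading term divides it; move -2x_3 to the remainder.
  leading term 1: no divisor's leading term divides it; move -1 to the remainder.
  remainder 1/2x_1 - 2x_3 - 1 ≠ 0; add k_3 = 1/2x_1 - 2x_3 - 1 to the basis.

S(h_1,k_3): lcm = x_1x_2. S = 4x_1x_3 - 65/8x_1 + 16x_2x_3 + 9x_2 + 1/2x_3 + 29/4.
  leading term x_1x_3: subtract (8x_3)·k_3 from 4x_1x_3 - 65/8x_1 + 16x_2x_3 + 9x_2 + 1/2x_3 + 29/4 → -65/8x_1 + 16x_2x_3 + 9x_2 + 16x_3^2 + 17/2x_3 + 29/4
  leading term x_1: subtract (-65/4)·k_3 from -65/8x_1 + 16x_2x_3 + 9x_2 + 16x_3^2 + 17/2x_3 + 29/4 → 16x_2x_3 + 9x_2 + 16x_3^2 - 24x_3 - 9
  leading term x_2x_3: no divisor's leading term divides it; move 16x_2x_3 to the remainder.
  leading term x_2: no divisor's leading term divides it; move 9x_2 to the remainder.
  leading term x_3^2: no divisor's leading term divides it; move 16x_3^2 to the remainder.
  leading term x_3: no divisor's leading term divides it; move -24x_3 to the remainder.
  leading term 1: no divisor's leading term divides it; move -9 to the remainder.
  remainder 16x_2x_3 + 9x_2 + 16x_3^2 - 24x_3 - 9 ≠ 0; add k_4 = 16x_2x_3 + 9x_2 + 16x_3^2 - 24x_3 - 9 to the basis.

The other S-polynomials (S(h_2,k_3), S(h_1,k_4), S(h_2,k_4), S(k_3,k_4)) all reduce to 0 modulo the current basis, so we have a Gröbner basis.
Inter-reduce: drop elements whose leading term is divisible by another's, tail-reduce, and make monic.
Reduced Gröbner basis: {x_1 - 4x_3 - 2, x_2x_3 + 9/16x_2 + x_3^2 - 3/2x_3 - 9/16}.

These coincide, so the ideals are equal.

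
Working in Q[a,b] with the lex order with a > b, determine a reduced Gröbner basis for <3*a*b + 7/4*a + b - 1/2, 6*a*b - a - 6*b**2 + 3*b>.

Buchberger's algorithm terminates because the ascending chain of leading-term ideals stabilizes.

f_1 = 3*a*b + 7/4*a + b - 1/2, LT = a*b.
f_2 = 6*a*b - a - 6*b**2 + 3*b, LT = a*b.

S(f_1,f_2): lcm = a*b. S = 3/4*a + b**2 - 1/6*b - 1/6.
  leading term a: no divisor's leading term divides it; move 3/4*a to the remainder.
  leading term b**2: no divisor's leading term divides it; move b**2 to the remainder.
  leading term b: no divisor's leading term divides it; move -1/6*b to the remainder.
  leading term 1: no divisor's leading term divides it; move -1/6 to the remainder.
  remainder 3/4*a + b**2 - 1/6*b - 1/6 ≠ 0; add g_3 = 3/4*a + b**2 - 1/6*b - 1/6 to the basis.

S(f_1,g_3): lcm = a*b. S = 7/12*a - 4/3*b**3 + 2/9*b**2 + 5/9*b - 1/6.
  leading term a: subtract (7/9)·g_3 from 7/12*a - 4/3*b**3 + 2/9*b**2 + 5/9*b - 1/6 → -4/3*b**3 - 5/9*b**2 + 37/54*b - 1/27
  leading term b**3: no divisor's leading term divides it; move -4/3*b**3 to the remainder.
  leading term b**2: no divisor's leading term divides it; move -5/9*b**2 to the remainder.
  leading term b: no divisor's leading term divides it; move 37/54*b to the remainder.
  leading term 1: no divisor's leading term divides it; move -1/27 to the remainder.
  remainder -4/3*b**3 - 5/9*b**2 + 37/54*b - 1/27 ≠ 0; add g_4 = -4/3*b**3 - 5/9*b**2 + 37/54*b - 1/27 to the basis.

The other S-polynomials (S(f_2,g_3), S(f_1,g_4), S(f_2,g_4), S(g_3,g_4)) all reduce to 0 modulo the current basis, so we have a Gröbner basis.
Inter-reduce: drop elements whose leading term is divisible by another's, tail-reduce, and make monic.

G = {a + 4/3*b**2 - 2/9*b - 2/9, b**3 + 5/12*b**2 - 37/72*b + 1/36}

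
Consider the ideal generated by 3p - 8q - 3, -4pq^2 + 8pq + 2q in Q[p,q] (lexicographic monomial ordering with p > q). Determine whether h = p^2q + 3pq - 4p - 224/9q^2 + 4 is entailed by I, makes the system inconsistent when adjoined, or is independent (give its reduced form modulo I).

First compute the reduced Gröbner basis of I by Buchberger's algorithm.
f_1 = 3p - 8q - 3, LT = p.
f_2 = -4pq^2 + 8pq + 2q, LT = pq^2.

S(f_1,f_2): lcm = pq^2. S = 2pq - 8/3q^3 - q^2 + 1/2q.
  reduce S modulo (f_1, f_2):
  remainder -8/3q^3 + 13/3q^2 + 5/2q ≠ 0; add k_3 = -8/3q^3 + 13/3q^2 + 5/2q to the basis.

The other S-polynomials (S(f_1,k_3), S(f_2,k_3)) all reduce to 0 modulo the current basis, so we have a Gröbner basis.
Inter-reduce: drop elements whose leading term is divisible by another's, tail-reduce, and make monic.
Reduced Gröbner basis: {p - 8/3q - 1, q^3 - 13/8q^2 - 15/16q}.
Label its elements g_1 = p - 8/3q - 1, g_2 = q^3 - 13/8q^2 - 15/16q.

Reduce h = p^2q + 3pq - 4p - 224/9q^2 + 4 modulo G:
  leading term p^2q: subtract (pq)·g_1 from p^2q + 3pq - 4p - 224/9q^2 + 4 → 8/3pq^2 + 4pq - 4p - 224/9q^2 + 4
  leading term pq^2: subtract (8/3q^2)·g_1 from 8/3pq^2 + 4pq - 4p - 224/9q^2 + 4 → 4pq - 4p + 64/9q^3 - 200/9q^2 + 4
  leading term pq: subtract (4q)·g_1 from 4pq - 4p + 64/9q^3 - 200/9q^2 + 4 → -4p + 64/9q^3 - 104/9q^2 + 4q + 4
  leading term p: subtract (-4)·g_1 from -4p + 64/9q^3 - 104/9q^2 + 4q + 4 → 64/9q^3 - 104/9q^2 - 20/3q
  leading term q^3: subtract (64/9)·g_2 from 64/9q^3 - 104/9q^2 - 20/3q → 0
  normal form = 0.
Since the normal form is 0, h ∈ I.

p^2q + 3pq - 4p - 224/9q^2 + 4 lies in I (it reduces to 0).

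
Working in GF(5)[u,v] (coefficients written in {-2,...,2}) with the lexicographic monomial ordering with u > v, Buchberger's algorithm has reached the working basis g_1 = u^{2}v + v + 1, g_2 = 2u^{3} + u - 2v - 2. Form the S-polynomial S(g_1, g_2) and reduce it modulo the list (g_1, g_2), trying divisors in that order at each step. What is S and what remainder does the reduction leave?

S(g_1, g_2) = -2uv + u + v^{2} + v; remainder on division = -2uv + u + v^{2} + v.

lcm(LM(g_1), LM(g_2)) = u^{3}v.
S = (lcm/LT(g_1))·g_1 − (lcm/LT(g_2))·g_2 = -2uv + u + v^{2} + v.
Reduce S modulo (g_1, g_2) in that order:
  leading term uv: no divisor's leading term divides it; move -2uv to the remainder.
  leading term u: no divisor's leading term divides it; move u to the remainder.
  leading term v^{2}: no divisor's leading term divides it; move v^{2} to the remainder.
  leading term v: no divisor's leading term divides it; move v to the remainder.
The remainder -2uv + u + v^{2} + v is nonzero, so it would be added as the next basis element.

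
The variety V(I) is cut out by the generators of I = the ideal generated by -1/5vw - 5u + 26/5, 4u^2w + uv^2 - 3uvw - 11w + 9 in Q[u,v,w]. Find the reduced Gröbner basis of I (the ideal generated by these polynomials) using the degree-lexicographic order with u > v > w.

G = {uv^3 - 100u^3 + 75u^2v + 104u^2 - 78uv + 275u + 9v - 286, u^2w + 1/4uv^2 + 75/4u^2 - 39/2u - 11/4w + 9/4, vw + 25u - 26}

The reduced Gröbner basis is the canonical form of the ideal for this ordering.

f_1 = -1/5vw - 5u + 26/5, LT = vw.
f_2 = 4u^2w + uv^2 - 3uvw - 11w + 9, LT = u^2w.

S(f_1,f_2): lcm = u^2vw. S = -1/4uv^3 + 3/4uv^2w + 25u^3 - 26u^2 + 11/4vw - 9/4v.
  leading term uv^3: no divisor's leading term divides it; move -1/4uv^3 to the remainder.
  leading term uv^2w: subtract (-15/4uv)·f_1 from 3/4uv^2w + 25u^3 - 26u^2 + 11/4vw - 9/4v → 25u^3 - 75/4u^2v - 26u^2 + 39/2uv + 11/4vw - 9/4v
  leading term u^3: no divisor's leading term divides it; move 25u^3 to the remainder.
  leading term u^2v: no divisor's leading term divides it; move -75/4u^2v to the remainder.
  leading term u^2: no divisor's leading term divides it; move -26u^2 to the remainder.
  leading term uv: no divisor's leading term divides it; move 39/2uv to the remainder.
  leading term vw: subtract (-55/4)·f_1 from 11/4vw - 9/4v → -275/4u - 9/4v + 143/2
  leading term u: no divisor's leading term divides it; move -275/4u to the remainder.
  leading term v: no divisor's leading term divides it; move -9/4v to the remainder.
  leading term 1: no divisor's leading term divides it; move 143/2 to the remainder.
  remainder -1/4uv^3 + 25u^3 - 75/4u^2v - 26u^2 + 39/2uv - 275/4u - 9/4v + 143/2 ≠ 0; add g_3 = -1/4uv^3 + 25u^3 - 75/4u^2v - 26u^2 + 39/2uv - 275/4u - 9/4v + 143/2 to the basis.

The other S-polynomials (S(f_1,g_3), S(f_2,g_3)) all reduce to 0 modulo the current basis, so we have a Gröbner basis.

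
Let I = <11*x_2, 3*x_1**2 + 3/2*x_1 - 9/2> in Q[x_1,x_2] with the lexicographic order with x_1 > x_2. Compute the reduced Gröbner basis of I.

G = {x_1**2 + 1/2*x_1 - 3/2, x_2}

f_1 = 11*x_2, LT = x_2.
f_2 = 3*x_1**2 + 3/2*x_1 - 9/2, LT = x_1**2.

The S-polynomials (S(f_1,f_2)) all reduce to 0 modulo the current basis, so we have a Gröbner basis.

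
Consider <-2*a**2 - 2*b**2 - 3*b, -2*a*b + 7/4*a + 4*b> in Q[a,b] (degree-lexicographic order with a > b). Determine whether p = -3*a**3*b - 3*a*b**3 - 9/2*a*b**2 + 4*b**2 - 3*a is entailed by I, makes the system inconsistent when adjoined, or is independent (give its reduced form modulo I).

-3*a**3*b - 3*a*b**3 - 9/2*a*b**2 + 4*b**2 - 3*a is independent of I; its normal form modulo I is 4*b**2 - 3*a.

First compute the reduced Gröbner basis of I by Buchberger's algorithm.
f_1 = -2*a**2 - 2*b**2 - 3*b, LT = a**2.
f_2 = -2*a*b + 7/4*a + 4*b, LT = a*b.

S(f_1,f_2): lcm = a**2*b. S = b**3 + 7/8*a**2 + 2*a*b + 3/2*b**2.
  leading term b**3: no divisor's leading term divides it; move b**3 to the remainder.
  leading term a**2: subtract (-7/16)·f_1 from 7/8*a**2 + 2*a*b + 3/2*b**2 → 2*a*b + 5/8*b**2 - 21/16*b
  leading term a*b: subtract (-1)·f_2 from 2*a*b + 5/8*b**2 - 21/16*b → 5/8*b**2 + 7/4*a + 43/16*b
  leading term b**2: no divisor's leading term divides it; move 5/8*b**2 to the remainder.
  leading term a: no divisor's leading term divides it; move 7/4*a to the remainder.
  leading term b: no divisor's leading term divides it; move 43/16*b to the remainder.
  remainder b**3 + 5/8*b**2 + 7/4*a + 43/16*b ≠ 0; add h_3 = b**3 + 5/8*b**2 + 7/4*a + 43/16*b to the basis.

The other S-polynomials (S(f_1,h_3), S(f_2,h_3)) all reduce to 0 modulo the current basis, so we have a Gröbner basis.
Inter-reduce: drop elements whose leading term is divisible by another's, tail-reduce, and make monic.
Reduced Gröbner basis: {b**3 + 5/8*b**2 + 7/4*a + 43/16*b, a**2 + b**2 + 3/2*b, a*b - 7/8*a - 2*b}.
Label its elements g_1 = b**3 + 5/8*b**2 + 7/4*a + 43/16*b, g_2 = a**2 + b**2 + 3/2*b, g_3 = a*b - 7/8*a - 2*b.

Reduce p = -3*a**3*b - 3*a*b**3 - 9/2*a*b**2 + 4*b**2 - 3*a modulo G:
  leading term a**3*b: subtract (-3*a*b)·g_2 from -3*a**3*b - 3*a*b**3 - 9/2*a*b**2 + 4*b**2 - 3*a → 4*b**2 - 3*a
  leading term b**2: no divisor's leading term divides it; move 4*b**2 to the remainder.
  leading term a: no divisor's leading term divides it; move -3*a to the remainder.
  normal form = 4*b**2 - 3*a.
The normal form is nonzero, so p ∉ I. Since p minus its normal form lies in I, I + (p) = I + (r) where r = 4*b**2 - 3*a; decide whether this ideal is the whole ring.
Run Buchberger on G together with r (pairs among the g_i already reduce to 0 since G is a Gröbner basis):
g_1 = b**3 + 5/8*b**2 + 7/4*a + 43/16*b, LT = b**3.
g_2 = a**2 + b**2 + 3/2*b, LT = a**2.
g_3 = a*b - 7/8*a - 2*b, LT = a*b.
r = 4*b**2 - 3*a, LT = b**2.

S(g_1,r): lcm = b**3. S = 3/4*a*b + 5/8*b**2 + 7/4*a + 43/16*b.
  leading term a*b: subtract (3/4)·g_3 from 3/4*a*b + 5/8*b**2 + 7/4*a + 43/16*b → 5/8*b**2 + 77/32*a + 67/16*b
  leading term b**2: subtract (5/32)·r from 5/8*b**2 + 77/32*a + 67/16*b → 23/8*a + 67/16*b
  leading term a: no divisor's leading term divides it; move 23/8*a to the remainder.
  leading term b: no divisor's leading term divides it; move 67/16*b to the remainder.
  remainder 23/8*a + 67/16*b ≠ 0; add m_5 = 23/8*a + 67/16*b to the basis.

S(g_3,r): lcm = a*b**2. S = 3/4*a**2 - 7/8*a*b - 2*b**2.
  leading term a**2: subtract (3/4)·g_2 from 3/4*a**2 - 7/8*a*b - 2*b**2 → -7/8*a*b - 11/4*b**2 - 9/8*b
  leading term a*b: subtract (-7/8)·g_3 from -7/8*a*b - 11/4*b**2 - 9/8*b → -11/4*b**2 - 49/64*a - 23/8*b
  leading term b**2: subtract (-11/16)·r from -11/4*b**2 - 49/64*a - 23/8*b → -181/64*a - 23/8*b
  leading term a: subtract (-181/184)·m_5 from -181/64*a - 23/8*b → 3663/2944*b
  leading term b: no divisor's leading term divides it; move 3663/2944*b to the remainder.
  remainder 3663/2944*b ≠ 0; add m_6 = 3663/2944*b to the basis.

The other S-polynomials (S(g_1,g_2), S(g_1,g_3), S(g_2,g_3), S(g_2,r), S(g_1,m_5), S(g_2,m_5), S(g_3,m_5), S(r,m_5), S(g_1,m_6), S(g_2,m_6), S(g_3,m_6), S(r,m_6), S(m_5,m_6)) all reduce to 0 modulo the current basis, so we have a Gröbner basis.
Inter-reduce: drop elements whose leading term is divisible by another's, tail-reduce, and make monic.
Reduced Gröbner basis: {a, b}.
The reduced Gröbner basis of I + (p) is {a, b} ≠ {1}, a proper ideal, so the enlarged system stays consistent: p is independent of I, with normal form 4*b**2 - 3*a.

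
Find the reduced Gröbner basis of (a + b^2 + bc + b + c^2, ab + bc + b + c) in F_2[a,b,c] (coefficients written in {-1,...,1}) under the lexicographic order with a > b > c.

G = {a + b^2 + bc + b + c^2, b^3 + b^2c + b^2 + bc^2 + bc + b + c}

f_1 = a + b^2 + bc + b + c^2, LT = a.
f_2 = ab + bc + b + c, LT = ab.

S(f_1,f_2): lcm = ab. S = b^3 + b^2c + b^2 + bc^2 + bc + b + c.
  leading term b^3: no divisor's leading term divides it; move b^3 to the remainder.
  leading term b^2c: no divisor's leading term divides it; move b^2c to the remainder.
  leading term b^2: no divisor's leading term divides it; move b^2 to the remainder.
  leading term bc^2: no divisor's leading term divides it; move bc^2 to the remainder.
  leading term bc: no divisor's leading term divides it; move bc to the remainder.
  leading term b: no divisor's leading term divides it; move b to the remainder.
  leading term c: no divisor's leading term divides it; move c to the remainder.
  remainder b^3 + b^2c + b^2 + bc^2 + bc + b + c ≠ 0; add g_3 = b^3 + b^2c + b^2 + bc^2 + bc + b + c to the basis.

The other S-polynomials (S(f_1,g_3), S(f_2,g_3)) all reduce to 0 modulo the current basis, so we have a Gröbner basis.
Inter-reduce: drop elements whose leading term is divisible by another's, tail-reduce, and make monic.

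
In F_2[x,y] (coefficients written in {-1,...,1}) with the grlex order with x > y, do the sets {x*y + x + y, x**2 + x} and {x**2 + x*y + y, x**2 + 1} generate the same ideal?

Since reduced Gröbner bases are canonical representatives of ideals under a given ordering, it suffices to compute and compare them.
Buchberger on the first generating set:
f_1 = x*y + x + y, LT = x*y.
f_2 = x**2 + x, LT = x**2.

S(f_1,f_2): lcm = x**2*y. S = x**2.
  leading term x**2: subtract (1)·f_2 from x**2 → x
  leading term x: no divisor's leading term divides it; move x to the remainder.
  remainder x ≠ 0; add g_3 = x to the basis.

S(f_1,g_3): lcm = x*y. S = x + y.
  leading term x: subtract (1)·g_3 from x + y → y
  leading term y: no divisor's leading term divides it; move y to the remainder.
  remainder y ≠ 0; add g_4 = y to the basis.

The other S-polynomials (S(f_2,g_3), S(f_1,g_4), S(f_2,g_4), S(g_3,g_4)) all reduce to 0 modulo the current basis, so we have a Gröbner basis.
Inter-reduce: drop elements whose leading term is divisible by another's, tail-reduce, and make monic.
Reduced Gröbner basis: {x, y}.

Buchberger on the second generating set:
h_1 = x**2 + x*y + y, LT = x**2.
h_2 = x**2 + 1, LT = x**2.

S(h_1,h_2): lcm = x**2. S = x*y + y + 1.
  leading term x*y: no divisor's leading term divides it; move x*y to the remainder.
  leading term y: no divisor's leading term divides it; move y to the remainder.
  leading term 1: no divisor's leading term divides it; move 1 to the remainder.
  remainder x*y + y + 1 ≠ 0; add k_3 = x*y + y + 1 to the basis.

S(h_1,k_3): lcm = x**2*y. S = x*y**2 + x*y + y**2 + x.
  leading term x*y**2: subtract (y)·k_3 from x*y**2 + x*y + y**2 + x → x*y + x + y
  leading term x*y: subtract (1)·k_3 from x*y + x + y → x + 1
  leading term x: no divisor's leading term divides it; move x to the remainder.
  leading term 1: no divisor's leading term divides it; move 1 to the remainder.
  remainder x + 1 ≠ 0; add k_4 = x + 1 to the basis.

S(k_3,k_4): lcm = x*y. S = 1.
  leading term 1: no divisor's leading term divides it; move 1 to the remainder.
  remainder 1 ≠ 0; add k_5 = 1 to the basis.

The other S-polynomials (S(h_2,k_3), S(h_1,k_4), S(h_2,k_4), S(h_1,k_5), S(h_2,k_5), S(k_3,k_5), S(k_4,k_5)) all reduce to 0 modulo the current basis, so we have a Gröbner basis.
Inter-reduce: drop elements whose leading term is divisible by another's, tail-reduce, and make monic.
Reduced Gröbner basis: {1}.

The bases are distinct; the ideals are different.

No, the ideals differ.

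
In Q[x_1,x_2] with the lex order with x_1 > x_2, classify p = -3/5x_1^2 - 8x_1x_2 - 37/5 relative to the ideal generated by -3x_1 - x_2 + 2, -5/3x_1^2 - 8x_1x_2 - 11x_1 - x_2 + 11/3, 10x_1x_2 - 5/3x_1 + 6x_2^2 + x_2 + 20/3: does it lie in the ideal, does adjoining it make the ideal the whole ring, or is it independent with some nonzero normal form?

First compute the reduced Gröbner basis of I by Buchberger's algorithm.
f_1 = -3x_1 - x_2 + 2, LT = x_1.
f_2 = -5/3x_1^2 - 8x_1x_2 - 11x_1 - x_2 + 11/3, LT = x_1^2.
f_3 = 10x_1x_2 - 5/3x_1 + 6x_2^2 + x_2 + 20/3, LT = x_1x_2.

S(f_1,f_2): lcm = x_1^2. S = -67/15x_1x_2 - 109/15x_1 - 3/5x_2 + 11/5.
  leading term x_1x_2: subtract (67/45x_2)·f_1 from -67/15x_1x_2 - 109/15x_1 - 3/5x_2 + 11/5 → -109/15x_1 + 67/45x_2^2 - 161/45x_2 + 11/5
  leading term x_1: subtract (109/45)·f_1 from -109/15x_1 + 67/45x_2^2 - 161/45x_2 + 11/5 → 67/45x_2^2 - 52/45x_2 - 119/45
  leading term x_2^2: no divisor's leading term divides it; move 67/45x_2^2 to the remainder.
  leading term x_2: no divisor's leading term divides it; move -52/45x_2 to the remainder.
  leading term 1: no divisor's leading term divides it; move -119/45 to the remainder.
  remainder 67/45x_2^2 - 52/45x_2 - 119/45 ≠ 0; add h_4 = 67/45x_2^2 - 52/45x_2 - 119/45 to the basis.

S(f_1,f_3): lcm = x_1x_2. S = 1/6x_1 - 4/15x_2^2 - 23/30x_2 - 2/3.
  leading term x_1: subtract (-1/18)·f_1 from 1/6x_1 - 4/15x_2^2 - 23/30x_2 - 2/3 → -4/15x_2^2 - 37/45x_2 - 5/9
  leading term x_2^2: subtract (-12/67)·h_4 from -4/15x_2^2 - 37/45x_2 - 5/9 → -3103/3015x_2 - 3103/3015
  leading term x_2: no divisor's leading term divides it; move -3103/3015x_2 to the remainder.
  leading term 1: no divisor's leading term divides it; move -3103/3015 to the remainder.
  remainder -3103/3015x_2 - 3103/3015 ≠ 0; add h_5 = -3103/3015x_2 - 3103/3015 to the basis.

The other S-polynomials (S(f_2,f_3), S(f_1,h_4), S(f_2,h_4), S(f_3,h_4), S(f_1,h_5), S(f_2,h_5), S(f_3,h_5), S(h_4,h_5)) all reduce to 0 modulo the current basis, so we have a Gröbner basis.
Inter-reduce: drop elements whose leading term is divisible by another's, tail-reduce, and make monic.
Reduced Gröbner basis: {x_1 - 1, x_2 + 1}.
Label its elements g_1 = x_1 - 1, g_2 = x_2 + 1.

Reduce p = -3/5x_1^2 - 8x_1x_2 - 37/5 modulo G:
  leading term x_1^2: subtract (-3/5x_1)·g_1 from -3/5x_1^2 - 8x_1x_2 - 37/5 → -8x_1x_2 - 3/5x_1 - 37/5
  leading term x_1x_2: subtract (-8x_2)·g_1 from -8x_1x_2 - 3/5x_1 - 37/5 → -3/5x_1 - 8x_2 - 37/5
  leading term x_1: subtract (-3/5)·g_1 from -3/5x_1 - 8x_2 - 37/5 → -8x_2 - 8
  leading term x_2: subtract (-8)·g_2 from -8x_2 - 8 → 0
  normal form = 0.
Since the normal form is 0, p ∈ I.

-3/5x_1^2 - 8x_1x_2 - 37/5 lies in I (it reduces to 0).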